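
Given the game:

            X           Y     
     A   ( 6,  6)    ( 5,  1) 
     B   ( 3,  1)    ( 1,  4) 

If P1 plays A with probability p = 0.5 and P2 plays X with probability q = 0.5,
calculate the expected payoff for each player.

E[P1] = 3.75, E[P2] = 3.0

Work:
E[P1] = p·q·π₁(A,X) + p·(1-q)·π₁(A,Y) + (1-p)·q·π₁(B,X) + (1-p)·(1-q)·π₁(B,Y)
= 0.5·0.5·6 + 0.5·0.5·5 + 0.5·0.5·3 + 0.5·0.5·1
= 3.75

E[P2] = 3.0 (similar calculation)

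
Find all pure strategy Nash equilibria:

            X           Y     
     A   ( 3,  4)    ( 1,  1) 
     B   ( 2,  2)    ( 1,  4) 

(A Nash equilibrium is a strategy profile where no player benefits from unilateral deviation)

Nash equilibrium: (A, X), (B, Y)

Work:
Best responses:
  P1 vs X: payoffs [3, 2] → best response A (payoff 3)
  P1 vs Y: payoffs [1, 1] → best response A/B (payoff 1)
  P2 vs A: payoffs [4, 1] → best response X (payoff 4)
  P2 vs B: payoffs [2, 4] → best response Y (payoff 4)
Mutual best responses: (A,X), (B,Y) → Nash equilibria.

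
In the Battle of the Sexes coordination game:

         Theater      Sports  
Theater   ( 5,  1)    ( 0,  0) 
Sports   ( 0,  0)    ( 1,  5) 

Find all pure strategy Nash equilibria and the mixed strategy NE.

Pure NE: (Theater, Theater) and (Sports, Sports); Mixed NE: p = 0.8333, q = 0.1667

Work:
Check pure NE:
(Theater, Theater): (5, 1) - no unilateral deviation beneficial
(Sports, Sports): (1, 5) - no unilateral deviation beneficial
Mixed NE: P1 plays Theater with p = 0.8333, P2 plays Theater with q = 0.1667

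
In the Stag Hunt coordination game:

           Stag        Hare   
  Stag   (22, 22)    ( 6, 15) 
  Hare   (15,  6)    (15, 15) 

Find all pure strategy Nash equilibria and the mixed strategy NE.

Pure NE: (Stag, Stag) and (Hare, Hare); Mixed NE: p = 0.5625, q = 0.5625

Work:
Check pure NE:
(Stag, Stag): (22, 22) - no unilateral deviation beneficial
(Hare, Hare): (15, 15) - no unilateral deviation beneficial
Mixed NE: P1 plays Stag with p = 0.5625, P2 plays Stag with q = 0.5625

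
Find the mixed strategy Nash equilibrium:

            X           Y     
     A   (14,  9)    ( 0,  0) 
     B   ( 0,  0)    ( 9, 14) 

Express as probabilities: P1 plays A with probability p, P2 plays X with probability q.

p = 0.6087, q = 0.3913

Work:
Find probabilities that make opponent indifferent:
P2 chooses q to make P1 indifferent between A and B
P1 chooses p to make P2 indifferent between X and Y
Mixed NE: P1 plays (A: 0.6087, B: 0.3913), P2 plays (X: 0.3913, Y: 0.6087)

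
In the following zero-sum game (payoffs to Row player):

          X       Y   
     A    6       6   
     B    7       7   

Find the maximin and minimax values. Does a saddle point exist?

Maximin = 7, Minimax = 7, Saddle: True

Work:
Row minimums: [6, 7] → maximin = 7
Column maximums: [7, 7] → minimax = 7
Saddle point exists! Game value = 7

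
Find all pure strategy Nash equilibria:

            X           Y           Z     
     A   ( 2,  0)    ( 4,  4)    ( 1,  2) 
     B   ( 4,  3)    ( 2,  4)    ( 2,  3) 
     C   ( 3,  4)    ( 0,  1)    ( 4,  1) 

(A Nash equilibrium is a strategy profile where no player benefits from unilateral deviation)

Nash equilibrium: (A, Y)

Work:
Best responses:
  P1 vs X: payoffs [2, 4, 3] → best response B (payoff 4)
  P1 vs Y: payoffs [4, 2, 0] → best response A (payoff 4)
  P1 vs Z: payoffs [1, 2, 4] → best response C (payoff 4)
  P2 vs A: payoffs [0, 4, 2] → best response Y (payoff 4)
  P2 vs B: payoffs [3, 4, 3] → best response Y (payoff 4)
  P2 vs C: payoffs [4, 1, 1] → best response X (payoff 4)
Mutual best responses: (A,Y) → Nash equilibria.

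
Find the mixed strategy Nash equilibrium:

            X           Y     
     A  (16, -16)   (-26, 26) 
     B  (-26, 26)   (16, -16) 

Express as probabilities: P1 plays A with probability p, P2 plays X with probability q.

p = 0.5, q = 0.5

Work:
Find probabilities that make opponent indifferent:
P2 chooses q to make P1 indifferent between A and B
P1 chooses p to make P2 indifferent between X and Y
Mixed NE: P1 plays (A: 0.5, B: 0.5), P2 plays (X: 0.5, Y: 0.5)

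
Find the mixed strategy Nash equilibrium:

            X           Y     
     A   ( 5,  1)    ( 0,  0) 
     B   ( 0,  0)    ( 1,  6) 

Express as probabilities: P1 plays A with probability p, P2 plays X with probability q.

p = 0.8571, q = 0.1667

Work:
Find probabilities that make opponent indifferent:
P2 chooses q to make P1 indifferent between A and B
P1 chooses p to make P2 indifferent between X and Y
Mixed NE: P1 plays (A: 0.8571, B: 0.1429), P2 plays (X: 0.1667, Y: 0.8333)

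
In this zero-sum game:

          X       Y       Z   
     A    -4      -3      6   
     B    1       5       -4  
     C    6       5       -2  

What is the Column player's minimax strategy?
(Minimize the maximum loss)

Column should play Y, value = 5

Work:
Column player minimizes Row's maximum payoff:
Column X: max payoff to Row = 6
Column Y: max payoff to Row = 5
Column Z: max payoff to Row = 6
Minimum is 5, achieved by column Y.
Minimax strategy: Y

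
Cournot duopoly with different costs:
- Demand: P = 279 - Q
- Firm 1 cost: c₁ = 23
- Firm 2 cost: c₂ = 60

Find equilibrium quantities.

q₁* = 97.67, q₂* = 60.67

Work:
Reaction: q₁ = (279 - 23 - q₂)/2
Reaction: q₂ = (279 - 60 - q₁)/2
Solve simultaneously:
q₁* = (279 - 2×23 + 60)/3 = 97.67
q₂* = (279 - 2×60 + 23)/3 = 60.67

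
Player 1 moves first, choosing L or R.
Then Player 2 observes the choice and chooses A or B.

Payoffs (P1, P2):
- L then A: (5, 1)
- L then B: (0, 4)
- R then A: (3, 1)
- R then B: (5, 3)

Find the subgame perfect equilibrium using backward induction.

P1 plays R, P2 plays B after L and B after R; Payoff (5, 3)

Work:
Backward induction:
After L: P2 chooses B → P1 gets 0
After R: P2 chooses B → P1 gets 5
P1 chooses R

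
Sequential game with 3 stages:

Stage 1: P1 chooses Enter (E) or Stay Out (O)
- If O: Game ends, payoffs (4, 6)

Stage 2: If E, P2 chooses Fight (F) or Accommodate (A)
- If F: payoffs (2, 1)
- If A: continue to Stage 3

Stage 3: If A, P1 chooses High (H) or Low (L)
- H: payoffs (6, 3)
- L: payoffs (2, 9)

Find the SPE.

SPE: (E, A, H); Outcome (6, 3)

Work:
Stage 3: P1 chooses H (6 vs 2)
Stage 2: P2: F->1, A->3 (anticipating H). Choose A
Stage 1: P1: O->4, E->6 (anticipating A, H). Choose E
SPE path: E -> A -> H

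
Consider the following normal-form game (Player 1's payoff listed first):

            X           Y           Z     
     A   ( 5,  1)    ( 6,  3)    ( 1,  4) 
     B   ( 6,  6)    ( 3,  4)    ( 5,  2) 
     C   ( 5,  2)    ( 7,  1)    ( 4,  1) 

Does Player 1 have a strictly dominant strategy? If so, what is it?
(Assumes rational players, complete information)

No strictly dominant strategy exists for Player 1

Work:
A strategy strictly dominates another if it gives a strictly higher payoff against every opponent action. Compare each pair of P1's strategies column-by-column:
  A vs B: [5 vs 6, 6 vs 3, 1 vs 5] → A does not strictly dominate B (column X: 5 ≤ 6)
  A vs C: [5 vs 5, 6 vs 7, 1 vs 4] → A does not strictly dominate C (column X: 5 ≤ 5)
  B vs A: [6 vs 5, 3 vs 6, 5 vs 1] → B does not strictly dominate A (column Y: 3 ≤ 6)
  B vs C: [6 vs 5, 3 vs 7, 5 vs 4] → B does not strictly dominate C (column Y: 3 ≤ 7)
  C vs A: [5 vs 5, 7 vs 6, 4 vs 1] → C does not strictly dominate A (column X: 5 ≤ 5)
  C vs B: [5 vs 6, 7 vs 3, 4 vs 5] → C does not strictly dominate B (column X: 5 ≤ 6)
No single strategy strictly dominates all others → no strictly dominant strategy.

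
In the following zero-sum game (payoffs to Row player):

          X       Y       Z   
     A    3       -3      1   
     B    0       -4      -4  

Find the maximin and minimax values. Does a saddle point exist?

Maximin = -3, Minimax = -3, Saddle: True

Work:
Row minimums: [-3, -4] → maximin = -3
Column maximums: [3, -3, 1] → minimax = -3
Saddle point exists! Game value = -3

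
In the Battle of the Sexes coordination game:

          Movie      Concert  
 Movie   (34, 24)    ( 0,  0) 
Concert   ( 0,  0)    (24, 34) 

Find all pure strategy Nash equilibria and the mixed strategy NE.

Pure NE: (Movie, Movie) and (Concert, Concert); Mixed NE: p = 0.5862, q = 0.4138

Work:
Check pure NE:
(Movie, Movie): (34, 24) - no unilateral deviation beneficial
(Concert, Concert): (24, 34) - no unilateral deviation beneficial
Mixed NE: P1 plays Movie with p = 0.5862, P2 plays Movie with q = 0.4138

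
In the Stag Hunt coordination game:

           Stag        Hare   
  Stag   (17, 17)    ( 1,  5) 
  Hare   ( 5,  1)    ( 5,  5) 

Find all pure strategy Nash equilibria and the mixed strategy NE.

Pure NE: (Stag, Stag) and (Hare, Hare); Mixed NE: p = 0.25, q = 0.25

Work:
Check pure NE:
(Stag, Stag): (17, 17) - no unilateral deviation beneficial
(Hare, Hare): (5, 5) - no unilateral deviation beneficial
Mixed NE: P1 plays Stag with p = 0.25, P2 plays Stag with q = 0.25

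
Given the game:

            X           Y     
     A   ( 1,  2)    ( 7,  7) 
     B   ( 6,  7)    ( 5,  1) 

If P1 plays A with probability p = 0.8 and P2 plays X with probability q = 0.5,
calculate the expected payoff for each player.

E[P1] = 4.3, E[P2] = 4.4

Work:
E[P1] = p·q·π₁(A,X) + p·(1-q)·π₁(A,Y) + (1-p)·q·π₁(B,X) + (1-p)·(1-q)·π₁(B,Y)
= 0.8·0.5·1 + 0.8·0.5·7 + 0.2·0.5·6 + 0.2·0.5·5
= 4.3

E[P2] = 4.4 (similar calculation)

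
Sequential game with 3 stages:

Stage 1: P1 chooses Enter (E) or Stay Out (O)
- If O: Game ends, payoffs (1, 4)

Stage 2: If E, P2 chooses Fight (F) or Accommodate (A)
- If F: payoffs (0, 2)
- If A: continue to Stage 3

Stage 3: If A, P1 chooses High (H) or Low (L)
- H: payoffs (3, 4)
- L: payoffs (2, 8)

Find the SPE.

SPE: (E, A, H); Outcome (3, 4)

Work:
Stage 3: P1 chooses H (3 vs 2)
Stage 2: P2: F->2, A->4 (anticipating H). Choose A
Stage 1: P1: O->1, E->3 (anticipating A, H). Choose E
SPE path: E -> A -> H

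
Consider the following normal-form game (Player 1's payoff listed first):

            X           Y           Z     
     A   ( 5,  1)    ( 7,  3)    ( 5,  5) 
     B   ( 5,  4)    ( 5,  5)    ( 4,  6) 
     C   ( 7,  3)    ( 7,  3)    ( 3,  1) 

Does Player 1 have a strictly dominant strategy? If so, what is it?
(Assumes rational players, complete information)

No strictly dominant strategy exists for Player 1

Work:
A strategy strictly dominates another if it gives a strictly higher payoff against every opponent action. Compare each pair of P1's strategies column-by-column:
  A vs B: [5 vs 5, 7 vs 5, 5 vs 4] → A does not strictly dominate B (column X: 5 ≤ 5)
  A vs C: [5 vs 7, 7 vs 7, 5 vs 3] → A does not strictly dominate C (column X: 5 ≤ 7)
  B vs A: [5 vs 5, 5 vs 7, 4 vs 5] → B does not strictly dominate A (column X: 5 ≤ 5)
  B vs C: [5 vs 7, 5 vs 7, 4 vs 3] → B does not strictly dominate C (column X: 5 ≤ 7)
  C vs A: [7 vs 5, 7 vs 7, 3 vs 5] → C does not strictly dominate A (column Y: 7 ≤ 7)
  C vs B: [7 vs 5, 7 vs 5, 3 vs 4] → C does not strictly dominate B (column Z: 3 ≤ 4)
No single strategy strictly dominates all others → no strictly dominant strategy.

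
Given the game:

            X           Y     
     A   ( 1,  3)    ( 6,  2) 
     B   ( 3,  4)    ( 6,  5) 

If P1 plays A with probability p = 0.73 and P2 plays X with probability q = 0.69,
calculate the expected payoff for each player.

E[P1] = 2.9226, E[P2] = 3.1274

Work:
E[P1] = p·q·π₁(A,X) + p·(1-q)·π₁(A,Y) + (1-p)·q·π₁(B,X) + (1-p)·(1-q)·π₁(B,Y)
= 0.73·0.69·1 + 0.73·0.31·6 + 0.27·0.69·3 + 0.27·0.31·6
= 2.9226

E[P2] = 3.1274 (similar calculation)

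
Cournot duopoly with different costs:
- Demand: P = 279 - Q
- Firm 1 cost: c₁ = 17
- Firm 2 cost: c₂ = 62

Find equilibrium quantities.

q₁* = 102.33, q₂* = 57.33

Work:
Reaction: q₁ = (279 - 17 - q₂)/2
Reaction: q₂ = (279 - 62 - q₁)/2
Solve simultaneously:
q₁* = (279 - 2×17 + 62)/3 = 102.33
q₂* = (279 - 2×62 + 17)/3 = 57.33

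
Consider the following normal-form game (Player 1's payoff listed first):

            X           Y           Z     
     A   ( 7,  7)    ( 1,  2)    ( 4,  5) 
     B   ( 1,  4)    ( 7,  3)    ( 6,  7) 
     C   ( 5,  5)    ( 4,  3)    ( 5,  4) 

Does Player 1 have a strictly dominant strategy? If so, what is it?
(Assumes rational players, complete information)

No strictly dominant strategy exists for Player 1

Work:
A strategy strictly dominates another if it gives a strictly higher payoff against every opponent action. Compare each pair of P1's strategies column-by-column:
  A vs B: [7 vs 1, 1 vs 7, 4 vs 6] → A does not strictly dominate B (column Y: 1 ≤ 7)
  A vs C: [7 vs 5, 1 vs 4, 4 vs 5] → A does not strictly dominate C (column Y: 1 ≤ 4)
  B vs A: [1 vs 7, 7 vs 1, 6 vs 4] → B does not strictly dominate A (column X: 1 ≤ 7)
  B vs C: [1 vs 5, 7 vs 4, 6 vs 5] → B does not strictly dominate C (column X: 1 ≤ 5)
  C vs A: [5 vs 7, 4 vs 1, 5 vs 4] → C does not strictly dominate A (column X: 5 ≤ 7)
  C vs B: [5 vs 1, 4 vs 7, 5 vs 6] → C does not strictly dominate B (column Y: 4 ≤ 7)
No single strategy strictly dominates all others → no strictly dominant strategy.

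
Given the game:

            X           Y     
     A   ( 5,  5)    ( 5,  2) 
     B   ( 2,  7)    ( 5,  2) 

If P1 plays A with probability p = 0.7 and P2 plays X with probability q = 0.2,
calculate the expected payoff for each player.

E[P1] = 4.82, E[P2] = 2.72

Work:
E[P1] = p·q·π₁(A,X) + p·(1-q)·π₁(A,Y) + (1-p)·q·π₁(B,X) + (1-p)·(1-q)·π₁(B,Y)
= 0.7·0.2·5 + 0.7·0.8·5 + 0.3·0.2·2 + 0.3·0.8·5
= 4.82

E[P2] = 2.72 (similar calculation)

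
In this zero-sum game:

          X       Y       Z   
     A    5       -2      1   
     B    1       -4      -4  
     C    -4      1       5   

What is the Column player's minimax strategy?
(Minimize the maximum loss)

Column should play Y, value = 1

Work:
Column player minimizes Row's maximum payoff:
Column X: max payoff to Row = 5
Column Y: max payoff to Row = 1
Column Z: max payoff to Row = 5
Minimum is 1, achieved by column Y.
Minimax strategy: Y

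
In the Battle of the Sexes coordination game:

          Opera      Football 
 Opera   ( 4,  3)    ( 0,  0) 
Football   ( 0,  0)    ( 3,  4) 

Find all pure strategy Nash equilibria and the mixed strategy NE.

Pure NE: (Opera, Opera) and (Football, Football); Mixed NE: p = 0.5714, q = 0.4286

Work:
Check pure NE:
(Opera, Opera): (4, 3) - no unilateral deviation beneficial
(Football, Football): (3, 4) - no unilateral deviation beneficial
Mixed NE: P1 plays Opera with p = 0.5714, P2 plays Opera with q = 0.4286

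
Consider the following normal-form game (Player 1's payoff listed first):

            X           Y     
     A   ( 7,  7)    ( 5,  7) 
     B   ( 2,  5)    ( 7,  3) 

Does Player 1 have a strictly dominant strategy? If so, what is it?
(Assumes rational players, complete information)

No strictly dominant strategy exists for Player 1

Work:
A strategy strictly dominates another if it gives a strictly higher payoff against every opponent action. Compare each pair of P1's strategies column-by-column:
  A vs B: [7 vs 2, 5 vs 7] → A does not strictly dominate B (column Y: 5 ≤ 7)
  B vs A: [2 vs 7, 7 vs 5] → B does not strictly dominate A (column X: 2 ≤ 7)
No single strategy strictly dominates all others → no strictly dominant strategy.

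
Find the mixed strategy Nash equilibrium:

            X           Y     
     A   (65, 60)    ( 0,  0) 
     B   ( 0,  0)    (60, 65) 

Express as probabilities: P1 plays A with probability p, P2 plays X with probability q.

p = 0.52, q = 0.48

Work:
Find probabilities that make opponent indifferent:
P2 chooses q to make P1 indifferent between A and B
P1 chooses p to make P2 indifferent between X and Y
Mixed NE: P1 plays (A: 0.52, B: 0.48), P2 plays (X: 0.48, Y: 0.52)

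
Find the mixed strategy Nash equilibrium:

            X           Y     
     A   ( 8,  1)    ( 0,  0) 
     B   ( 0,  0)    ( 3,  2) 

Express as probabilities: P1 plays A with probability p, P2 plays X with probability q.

p = 0.6667, q = 0.2727

Work:
Find probabilities that make opponent indifferent:
P2 chooses q to make P1 indifferent between A and B
P1 chooses p to make P2 indifferent between X and Y
Mixed NE: P1 plays (A: 0.6667, B: 0.3333), P2 plays (X: 0.2727, Y: 0.7273)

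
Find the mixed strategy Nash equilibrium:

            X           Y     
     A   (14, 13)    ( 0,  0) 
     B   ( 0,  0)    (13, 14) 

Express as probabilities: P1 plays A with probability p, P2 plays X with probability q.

p = 0.5185, q = 0.4815

Work:
Find probabilities that make opponent indifferent:
P2 chooses q to make P1 indifferent between A and B
P1 chooses p to make P2 indifferent between X and Y
Mixed NE: P1 plays (A: 0.5185, B: 0.4815), P2 plays (X: 0.4815, Y: 0.5185)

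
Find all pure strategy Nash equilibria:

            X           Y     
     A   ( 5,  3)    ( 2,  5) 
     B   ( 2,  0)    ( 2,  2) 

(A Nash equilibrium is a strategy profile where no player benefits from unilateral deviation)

Nash equilibrium: (A, Y), (B, Y)

Work:
Best responses:
  P1 vs X: payoffs [5, 2] → best response A (payoff 5)
  P1 vs Y: payoffs [2, 2] → best response A/B (payoff 2)
  P2 vs A: payoffs [3, 5] → best response Y (payoff 5)
  P2 vs B: payoffs [0, 2] → best response Y (payoff 2)
Mutual best responses: (A,Y), (B,Y) → Nash equilibria.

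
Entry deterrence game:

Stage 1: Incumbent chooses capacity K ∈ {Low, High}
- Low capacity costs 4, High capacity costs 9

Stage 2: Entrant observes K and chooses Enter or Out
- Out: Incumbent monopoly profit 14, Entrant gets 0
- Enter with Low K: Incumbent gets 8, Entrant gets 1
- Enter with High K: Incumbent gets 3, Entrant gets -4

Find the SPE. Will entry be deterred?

SPE: (High, Enter|Low, Out|High); Entry deterred. Incumbent net profit = 5

Work:
After Low K: Entrant enters (1 > 0)
After High K: Entrant stays out (-4 < 0)
Incumbent: Low → 8−4=4, High → 14−9=5
Incumbent chooses High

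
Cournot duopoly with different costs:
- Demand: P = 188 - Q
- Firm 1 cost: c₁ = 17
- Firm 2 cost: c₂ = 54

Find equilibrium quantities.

q₁* = 69.33, q₂* = 32.33

Work:
Reaction: q₁ = (188 - 17 - q₂)/2
Reaction: q₂ = (188 - 54 - q₁)/2
Solve simultaneously:
q₁* = (188 - 2×17 + 54)/3 = 69.33
q₂* = (188 - 2×54 + 17)/3 = 32.33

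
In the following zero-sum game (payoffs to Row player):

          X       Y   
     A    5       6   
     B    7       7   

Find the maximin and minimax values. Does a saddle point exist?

Maximin = 7, Minimax = 7, Saddle: True

Work:
Row minimums: [5, 7] → maximin = 7
Column maximums: [7, 7] → minimax = 7
Saddle point exists! Game value = 7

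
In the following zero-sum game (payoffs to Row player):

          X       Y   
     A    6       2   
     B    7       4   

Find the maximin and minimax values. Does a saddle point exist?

Maximin = 4, Minimax = 4, Saddle: True

Work:
Row minimums: [2, 4] → maximin = 4
Column maximums: [7, 4] → minimax = 4
Saddle point exists! Game value = 4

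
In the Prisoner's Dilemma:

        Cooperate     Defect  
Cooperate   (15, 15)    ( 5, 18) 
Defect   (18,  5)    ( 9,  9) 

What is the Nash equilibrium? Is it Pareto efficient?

(Defect, Defect) is NE; not Pareto efficient

Work:
Defect dominates Cooperate for both players:
If P2 cooperates: Defect (18) > Cooperate (15)
If P2 defects: Defect (9) > Cooperate (5)
NE: (Defect, Defect) with payoff (9, 9)
But (Cooperate, Cooperate) = (15, 15) Pareto dominates (9, 9)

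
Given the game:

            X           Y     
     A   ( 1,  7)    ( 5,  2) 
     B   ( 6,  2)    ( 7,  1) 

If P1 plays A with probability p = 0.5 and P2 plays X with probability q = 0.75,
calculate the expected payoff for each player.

E[P1] = 4.125, E[P2] = 3.75

Work:
E[P1] = p·q·π₁(A,X) + p·(1-q)·π₁(A,Y) + (1-p)·q·π₁(B,X) + (1-p)·(1-q)·π₁(B,Y)
= 0.5·0.75·1 + 0.5·0.25·5 + 0.5·0.75·6 + 0.5·0.25·7
= 4.125

E[P2] = 3.75 (similar calculation)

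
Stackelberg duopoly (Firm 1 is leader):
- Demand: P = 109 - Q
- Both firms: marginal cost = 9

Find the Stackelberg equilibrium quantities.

q₁* (leader) = 50.0, q₂* (follower) = 25.0

Work:
Follower's reaction: q₂ = (a - c - q₁)/2
Leader substitutes: π₁ = q₁·(a - q₁ - (a-c-q₁)/2 - c)
FOC: q₁* = (109 - 9)/2 = 50.00
Then: q₂* = (109 - 9 - 50.0)/2 = 25.00
Leader has first-mover advantage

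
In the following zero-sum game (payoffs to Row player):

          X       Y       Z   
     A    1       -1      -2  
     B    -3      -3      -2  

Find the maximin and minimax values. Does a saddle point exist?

Maximin = -2, Minimax = -2, Saddle: True

Work:
Row minimums: [-2, -3] → maximin = -2
Column maximums: [1, -1, -2] → minimax = -2
Saddle point exists! Game value = -2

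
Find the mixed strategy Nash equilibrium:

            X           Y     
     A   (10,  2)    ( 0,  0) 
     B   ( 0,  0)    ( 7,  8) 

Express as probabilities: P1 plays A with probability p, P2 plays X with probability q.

p = 0.8, q = 0.4118

Work:
Find probabilities that make opponent indifferent:
P2 chooses q to make P1 indifferent between A and B
P1 chooses p to make P2 indifferent between X and Y
Mixed NE: P1 plays (A: 0.8, B: 0.2), P2 plays (X: 0.4118, Y: 0.5882)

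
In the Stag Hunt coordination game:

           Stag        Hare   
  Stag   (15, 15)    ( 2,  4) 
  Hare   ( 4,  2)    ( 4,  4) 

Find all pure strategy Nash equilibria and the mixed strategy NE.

Pure NE: (Stag, Stag) and (Hare, Hare); Mixed NE: p = 0.1538, q = 0.1538

Work:
Check pure NE:
(Stag, Stag): (15, 15) - no unilateral deviation beneficial
(Hare, Hare): (4, 4) - no unilateral deviation beneficial
Mixed NE: P1 plays Stag with p = 0.1538, P2 plays Stag with q = 0.1538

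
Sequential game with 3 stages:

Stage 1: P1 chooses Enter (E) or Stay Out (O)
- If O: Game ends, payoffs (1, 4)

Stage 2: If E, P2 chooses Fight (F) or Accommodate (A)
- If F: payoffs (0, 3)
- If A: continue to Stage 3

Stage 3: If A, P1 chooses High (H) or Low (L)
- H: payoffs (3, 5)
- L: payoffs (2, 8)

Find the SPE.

SPE: (E, A, H); Outcome (3, 5)

Work:
Stage 3: P1 chooses H (3 vs 2)
Stage 2: P2: F->3, A->5 (anticipating H). Choose A
Stage 1: P1: O->1, E->3 (anticipating A, H). Choose E
SPE path: E -> A -> H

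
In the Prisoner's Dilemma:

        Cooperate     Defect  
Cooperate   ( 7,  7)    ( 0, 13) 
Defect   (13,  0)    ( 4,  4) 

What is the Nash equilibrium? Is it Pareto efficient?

(Defect, Defect) is NE; not Pareto efficient

Work:
Defect dominates Cooperate for both players:
If P2 cooperates: Defect (13) > Cooperate (7)
If P2 defects: Defect (4) > Cooperate (0)
NE: (Defect, Defect) with payoff (4, 4)
But (Cooperate, Cooperate) = (7, 7) Pareto dominates (4, 4)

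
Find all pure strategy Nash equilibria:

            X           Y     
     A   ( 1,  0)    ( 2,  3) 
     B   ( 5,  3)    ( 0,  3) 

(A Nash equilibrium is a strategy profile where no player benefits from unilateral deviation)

Nash equilibrium: (A, Y), (B, X)

Work:
Best responses:
  P1 vs X: payoffs [1, 5] → best response B (payoff 5)
  P1 vs Y: payoffs [2, 0] → best response A (payoff 2)
  P2 vs A: payoffs [0, 3] → best response Y (payoff 3)
  P2 vs B: payoffs [3, 3] → best response X/Y (payoff 3)
Mutual best responses: (A,Y), (B,X) → Nash equilibria.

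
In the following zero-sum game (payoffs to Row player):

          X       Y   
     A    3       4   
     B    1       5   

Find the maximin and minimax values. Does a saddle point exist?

Maximin = 3, Minimax = 3, Saddle: True

Work:
Row minimums: [3, 1] → maximin = 3
Column maximums: [3, 5] → minimax = 3
Saddle point exists! Game value = 3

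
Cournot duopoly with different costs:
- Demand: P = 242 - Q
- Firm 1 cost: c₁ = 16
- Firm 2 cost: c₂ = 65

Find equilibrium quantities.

q₁* = 91.67, q₂* = 42.67

Work:
Reaction: q₁ = (242 - 16 - q₂)/2
Reaction: q₂ = (242 - 65 - q₁)/2
Solve simultaneously:
q₁* = (242 - 2×16 + 65)/3 = 91.67
q₂* = (242 - 2×65 + 16)/3 = 42.67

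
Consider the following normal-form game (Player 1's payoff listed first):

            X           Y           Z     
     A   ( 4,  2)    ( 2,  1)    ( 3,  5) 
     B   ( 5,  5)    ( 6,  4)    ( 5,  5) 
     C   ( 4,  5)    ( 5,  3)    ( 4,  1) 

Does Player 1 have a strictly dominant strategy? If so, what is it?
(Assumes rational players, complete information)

Yes, Player 1's strictly dominant strategy is B

Work:
A strategy strictly dominates another if it gives a strictly higher payoff against every opponent action. Compare each pair of P1's strategies column-by-column:
  A vs B: [4 vs 5, 2 vs 6, 3 vs 5] → A does not strictly dominate B (column X: 4 ≤ 5)
  A vs C: [4 vs 4, 2 vs 5, 3 vs 4] → A does not strictly dominate C (column X: 4 ≤ 4)
  B vs A: [5 vs 4, 6 vs 2, 5 vs 3] → B strictly dominates A
  B vs C: [5 vs 4, 6 vs 5, 5 vs 4] → B strictly dominates C
  C vs A: [4 vs 4, 5 vs 2, 4 vs 3] → C does not strictly dominate A (column X: 4 ≤ 4)
  C vs B: [4 vs 5, 5 vs 6, 4 vs 5] → C does not strictly dominate B (column X: 4 ≤ 5)
B strictly dominates every other strategy → strictly dominant.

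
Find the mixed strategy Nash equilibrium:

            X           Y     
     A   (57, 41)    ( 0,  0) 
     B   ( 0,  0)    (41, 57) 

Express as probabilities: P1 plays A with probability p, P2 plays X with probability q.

p = 0.5816, q = 0.4184

Work:
Find probabilities that make opponent indifferent:
P2 chooses q to make P1 indifferent between A and B
P1 chooses p to make P2 indifferent between X and Y
Mixed NE: P1 plays (A: 0.5816, B: 0.4184), P2 plays (X: 0.4184, Y: 0.5816)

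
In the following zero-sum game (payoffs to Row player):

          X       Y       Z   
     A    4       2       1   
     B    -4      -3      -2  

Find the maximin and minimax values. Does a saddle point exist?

Maximin = 1, Minimax = 1, Saddle: True

Work:
Row minimums: [1, -4] → maximin = 1
Column maximums: [4, 2, 1] → minimax = 1
Saddle point exists! Game value = 1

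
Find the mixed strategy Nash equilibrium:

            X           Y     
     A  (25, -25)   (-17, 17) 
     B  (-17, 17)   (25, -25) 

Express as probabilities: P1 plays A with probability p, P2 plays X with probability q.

p = 0.5, q = 0.5

Work:
Find probabilities that make opponent indifferent:
P2 chooses q to make P1 indifferent between A and B
P1 chooses p to make P2 indifferent between X and Y
Mixed NE: P1 plays (A: 0.5, B: 0.5), P2 plays (X: 0.5, Y: 0.5)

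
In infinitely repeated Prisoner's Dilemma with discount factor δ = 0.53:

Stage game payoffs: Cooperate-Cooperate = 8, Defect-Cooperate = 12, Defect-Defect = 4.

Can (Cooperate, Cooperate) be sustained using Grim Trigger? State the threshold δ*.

δ* = 0.5; since δ = 0.53 ≥ 0.5, cooperation can be sustained

Work:
For Grim Trigger:
Cooperate forever: 8/(1-δ)
Defect then punished: 12 + 4·δ/(1-δ)
Need: 8/(1-δ) ≥ 12 + 4·δ/(1-δ)
Solving: δ ≥ (T-R)/(T-P) = (12-8)/(12-4) = 0.5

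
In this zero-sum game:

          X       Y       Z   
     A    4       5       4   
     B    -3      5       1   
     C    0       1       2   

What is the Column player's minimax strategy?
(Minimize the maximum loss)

Column should play X or Z (all achieve the minimum), value = 4

Work:
Column player minimizes Row's maximum payoff:
Column X: max payoff to Row = 4
Column Y: max payoff to Row = 5
Column Z: max payoff to Row = 4
Minimum is 4, achieved by columns X, Z (tied).
Each of X or Z is a minimax strategy.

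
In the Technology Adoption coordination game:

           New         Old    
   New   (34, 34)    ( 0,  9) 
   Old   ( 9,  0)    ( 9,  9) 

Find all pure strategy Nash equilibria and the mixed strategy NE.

Pure NE: (New, New) and (Old, Old); Mixed NE: p = 0.2647, q = 0.2647

Work:
Check pure NE:
(New, New): (34, 34) - no unilateral deviation beneficial
(Old, Old): (9, 9) - no unilateral deviation beneficial
Mixed NE: P1 plays New with p = 0.2647, P2 plays New with q = 0.2647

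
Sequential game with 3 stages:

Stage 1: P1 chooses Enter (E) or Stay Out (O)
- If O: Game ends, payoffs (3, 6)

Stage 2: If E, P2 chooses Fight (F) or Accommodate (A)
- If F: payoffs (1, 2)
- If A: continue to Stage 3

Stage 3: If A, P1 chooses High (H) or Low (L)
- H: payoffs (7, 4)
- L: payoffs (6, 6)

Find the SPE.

SPE: (E, A, H); Outcome (7, 4)

Work:
Stage 3: P1 chooses H (7 vs 6)
Stage 2: P2: F->2, A->4 (anticipating H). Choose A
Stage 1: P1: O->3, E->7 (anticipating A, H). Choose E
SPE path: E -> A -> H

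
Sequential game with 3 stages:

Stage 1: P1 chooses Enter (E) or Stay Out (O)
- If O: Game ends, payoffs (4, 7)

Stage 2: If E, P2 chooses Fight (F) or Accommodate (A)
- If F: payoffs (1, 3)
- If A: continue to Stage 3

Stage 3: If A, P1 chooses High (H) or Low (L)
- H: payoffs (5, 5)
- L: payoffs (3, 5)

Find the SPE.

SPE: (E, A, H); Outcome (5, 5)

Work:
Stage 3: P1 chooses H (5 vs 3)
Stage 2: P2: F->3, A->5 (anticipating H). Choose A
Stage 1: P1: O->4, E->5 (anticipating A, H). Choose E
SPE path: E -> A -> H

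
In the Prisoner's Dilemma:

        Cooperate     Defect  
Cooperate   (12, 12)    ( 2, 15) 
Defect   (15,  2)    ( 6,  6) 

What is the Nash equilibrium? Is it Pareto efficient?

(Defect, Defect) is NE; not Pareto efficient

Work:
Defect dominates Cooperate for both players:
If P2 cooperates: Defect (15) > Cooperate (12)
If P2 defects: Defect (6) > Cooperate (2)
NE: (Defect, Defect) with payoff (6, 6)
But (Cooperate, Cooperate) = (12, 12) Pareto dominates (6, 6)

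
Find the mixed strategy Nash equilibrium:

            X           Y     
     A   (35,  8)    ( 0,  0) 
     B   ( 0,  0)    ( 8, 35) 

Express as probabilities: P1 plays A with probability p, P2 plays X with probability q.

p = 0.814, q = 0.186

Work:
Find probabilities that make opponent indifferent:
P2 chooses q to make P1 indifferent between A and B
P1 chooses p to make P2 indifferent between X and Y
Mixed NE: P1 plays (A: 0.814, B: 0.186), P2 plays (X: 0.186, Y: 0.814)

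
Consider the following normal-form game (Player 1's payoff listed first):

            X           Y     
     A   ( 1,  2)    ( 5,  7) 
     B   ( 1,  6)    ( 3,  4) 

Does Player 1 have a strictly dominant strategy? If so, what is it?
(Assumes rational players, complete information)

No strictly dominant strategy exists for Player 1

Work:
A strategy strictly dominates another if it gives a strictly higher payoff against every opponent action. Compare each pair of P1's strategies column-by-column:
  A vs B: [1 vs 1, 5 vs 3] → A does not strictly dominate B (column X: 1 ≤ 1)
  B vs A: [1 vs 1, 3 vs 5] → B does not strictly dominate A (column X: 1 ≤ 1)
No single strategy strictly dominates all others → no strictly dominant strategy.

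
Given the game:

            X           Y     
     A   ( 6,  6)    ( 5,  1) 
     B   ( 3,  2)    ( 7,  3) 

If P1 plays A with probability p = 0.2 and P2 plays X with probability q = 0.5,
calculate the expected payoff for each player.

E[P1] = 5.1, E[P2] = 2.7

Work:
E[P1] = p·q·π₁(A,X) + p·(1-q)·π₁(A,Y) + (1-p)·q·π₁(B,X) + (1-p)·(1-q)·π₁(B,Y)
= 0.2·0.5·6 + 0.2·0.5·5 + 0.8·0.5·3 + 0.8·0.5·7
= 5.1

E[P2] = 2.7 (similar calculation)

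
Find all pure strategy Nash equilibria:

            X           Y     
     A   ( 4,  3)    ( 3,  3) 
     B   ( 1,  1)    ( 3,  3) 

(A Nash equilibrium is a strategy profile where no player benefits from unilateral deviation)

Nash equilibrium: (A, X), (A, Y), (B, Y)

Work:
Best responses:
  P1 vs X: payoffs [4, 1] → best response A (payoff 4)
  P1 vs Y: payoffs [3, 3] → best response A/B (payoff 3)
  P2 vs A: payoffs [3, 3] → best response X/Y (payoff 3)
  P2 vs B: payoffs [1, 3] → best response Y (payoff 3)
Mutual best responses: (A,X), (A,Y), (B,Y) → Nash equilibria.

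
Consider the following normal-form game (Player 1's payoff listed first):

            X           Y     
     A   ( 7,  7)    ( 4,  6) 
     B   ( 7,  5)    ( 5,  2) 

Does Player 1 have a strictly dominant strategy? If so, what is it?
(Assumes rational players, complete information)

No strictly dominant strategy exists for Player 1

Work:
A strategy strictly dominates another if it gives a strictly higher payoff against every opponent action. Compare each pair of P1's strategies column-by-column:
  A vs B: [7 vs 7, 4 vs 5] → A does not strictly dominate B (column X: 7 ≤ 7)
  B vs A: [7 vs 7, 5 vs 4] → B does not strictly dominate A (column X: 7 ≤ 7)
No single strategy strictly dominates all others → no strictly dominant strategy.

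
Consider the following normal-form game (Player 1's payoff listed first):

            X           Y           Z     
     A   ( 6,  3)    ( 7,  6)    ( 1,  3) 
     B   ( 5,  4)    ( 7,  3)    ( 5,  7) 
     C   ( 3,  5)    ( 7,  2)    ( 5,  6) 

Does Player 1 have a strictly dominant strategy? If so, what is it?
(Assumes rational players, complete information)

No strictly dominant strategy exists for Player 1

Work:
A strategy strictly dominates another if it gives a strictly higher payoff against every opponent action. Compare each pair of P1's strategies column-by-column:
  A vs B: [6 vs 5, 7 vs 7, 1 vs 5] → A does not strictly dominate B (column Y: 7 ≤ 7)
  A vs C: [6 vs 3, 7 vs 7, 1 vs 5] → A does not strictly dominate C (column Y: 7 ≤ 7)
  B vs A: [5 vs 6, 7 vs 7, 5 vs 1] → B does not strictly dominate A (column X: 5 ≤ 6)
  B vs C: [5 vs 3, 7 vs 7, 5 vs 5] → B does not strictly dominate C (column Y: 7 ≤ 7)
  C vs A: [3 vs 6, 7 vs 7, 5 vs 1] → C does not strictly dominate A (column X: 3 ≤ 6)
  C vs B: [3 vs 5, 7 vs 7, 5 vs 5] → C does not strictly dominate B (column X: 3 ≤ 5)
No single strategy strictly dominates all others → no strictly dominant strategy.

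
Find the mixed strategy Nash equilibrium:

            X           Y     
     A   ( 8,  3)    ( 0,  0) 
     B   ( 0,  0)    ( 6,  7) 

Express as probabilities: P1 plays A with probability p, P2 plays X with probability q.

p = 0.7, q = 0.4286

Work:
Find probabilities that make opponent indifferent:
P2 chooses q to make P1 indifferent between A and B
P1 chooses p to make P2 indifferent between X and Y
Mixed NE: P1 plays (A: 0.7, B: 0.3), P2 plays (X: 0.4286, Y: 0.5714)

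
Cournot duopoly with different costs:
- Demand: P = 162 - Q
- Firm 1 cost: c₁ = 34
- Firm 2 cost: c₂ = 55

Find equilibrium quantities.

q₁* = 49.67, q₂* = 28.67

Work:
Reaction: q₁ = (162 - 34 - q₂)/2
Reaction: q₂ = (162 - 55 - q₁)/2
Solve simultaneously:
q₁* = (162 - 2×34 + 55)/3 = 49.67
q₂* = (162 - 2×55 + 34)/3 = 28.67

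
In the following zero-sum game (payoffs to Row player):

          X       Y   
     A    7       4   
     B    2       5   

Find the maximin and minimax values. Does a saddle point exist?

Maximin = 4, Minimax = 5, Saddle: False

Work:
Row minimums: [4, 2] → maximin = 4
Column maximums: [7, 5] → minimax = 5
No saddle point (maximin ≠ minimax). Mixed strategy needed.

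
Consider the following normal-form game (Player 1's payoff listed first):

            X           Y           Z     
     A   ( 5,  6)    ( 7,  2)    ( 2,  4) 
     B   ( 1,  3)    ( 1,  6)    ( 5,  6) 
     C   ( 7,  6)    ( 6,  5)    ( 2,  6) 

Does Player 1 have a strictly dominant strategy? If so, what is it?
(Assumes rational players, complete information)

No strictly dominant strategy exists for Player 1

Work:
A strategy strictly dominates another if it gives a strictly higher payoff against every opponent action. Compare each pair of P1's strategies column-by-column:
  A vs B: [5 vs 1, 7 vs 1, 2 vs 5] → A does not strictly dominate B (column Z: 2 ≤ 5)
  A vs C: [5 vs 7, 7 vs 6, 2 vs 2] → A does not strictly dominate C (column X: 5 ≤ 7)
  B vs A: [1 vs 5, 1 vs 7, 5 vs 2] → B does not strictly dominate A (column X: 1 ≤ 5)
  B vs C: [1 vs 7, 1 vs 6, 5 vs 2] → B does not strictly dominate C (column X: 1 ≤ 7)
  C vs A: [7 vs 5, 6 vs 7, 2 vs 2] → C does not strictly dominate A (column Y: 6 ≤ 7)
  C vs B: [7 vs 1, 6 vs 1, 2 vs 5] → C does not strictly dominate B (column Z: 2 ≤ 5)
No single strategy strictly dominates all others → no strictly dominant strategy.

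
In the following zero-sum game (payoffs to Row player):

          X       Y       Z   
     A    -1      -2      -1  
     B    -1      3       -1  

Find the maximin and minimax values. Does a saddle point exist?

Maximin = -1, Minimax = -1, Saddle: True

Work:
Row minimums: [-2, -1] → maximin = -1
Column maximums: [-1, 3, -1] → minimax = -1
Saddle point exists! Game value = -1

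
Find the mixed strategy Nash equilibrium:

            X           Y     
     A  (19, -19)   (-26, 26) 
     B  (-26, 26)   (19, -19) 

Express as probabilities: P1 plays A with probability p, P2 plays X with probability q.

p = 0.5, q = 0.5

Work:
Find probabilities that make opponent indifferent:
P2 chooses q to make P1 indifferent between A and B
P1 chooses p to make P2 indifferent between X and Y
Mixed NE: P1 plays (A: 0.5, B: 0.5), P2 plays (X: 0.5, Y: 0.5)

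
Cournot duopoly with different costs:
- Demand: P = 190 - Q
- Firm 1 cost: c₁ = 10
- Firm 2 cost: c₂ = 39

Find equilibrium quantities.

q₁* = 69.67, q₂* = 40.67

Work:
Reaction: q₁ = (190 - 10 - q₂)/2
Reaction: q₂ = (190 - 39 - q₁)/2
Solve simultaneously:
q₁* = (190 - 2×10 + 39)/3 = 69.67
q₂* = (190 - 2×39 + 10)/3 = 40.67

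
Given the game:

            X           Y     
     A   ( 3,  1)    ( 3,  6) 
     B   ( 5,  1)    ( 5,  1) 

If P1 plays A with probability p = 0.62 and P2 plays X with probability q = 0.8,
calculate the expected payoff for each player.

E[P1] = 3.76, E[P2] = 1.62

Work:
E[P1] = p·q·π₁(A,X) + p·(1-q)·π₁(A,Y) + (1-p)·q·π₁(B,X) + (1-p)·(1-q)·π₁(B,Y)
= 0.62·0.8·3 + 0.62·0.2·3 + 0.38·0.8·5 + 0.38·0.2·5
= 3.76

E[P2] = 1.62 (similar calculation)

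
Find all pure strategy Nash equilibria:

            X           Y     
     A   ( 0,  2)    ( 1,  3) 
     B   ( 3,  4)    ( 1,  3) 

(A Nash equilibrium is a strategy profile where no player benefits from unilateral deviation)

Nash equilibrium: (A, Y), (B, X)

Work:
Best responses:
  P1 vs X: payoffs [0, 3] → best response B (payoff 3)
  P1 vs Y: payoffs [1, 1] → best response A/B (payoff 1)
  P2 vs A: payoffs [2, 3] → best response Y (payoff 3)
  P2 vs B: payoffs [4, 3] → best response X (payoff 4)
Mutual best responses: (A,Y), (B,X) → Nash equilibria.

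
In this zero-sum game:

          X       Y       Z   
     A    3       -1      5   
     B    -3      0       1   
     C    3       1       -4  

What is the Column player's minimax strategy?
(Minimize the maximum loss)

Column should play Y, value = 1

Work:
Column player minimizes Row's maximum payoff:
Column X: max payoff to Row = 3
Column Y: max payoff to Row = 1
Column Z: max payoff to Row = 5
Minimum is 1, achieved by column Y.
Minimax strategy: Y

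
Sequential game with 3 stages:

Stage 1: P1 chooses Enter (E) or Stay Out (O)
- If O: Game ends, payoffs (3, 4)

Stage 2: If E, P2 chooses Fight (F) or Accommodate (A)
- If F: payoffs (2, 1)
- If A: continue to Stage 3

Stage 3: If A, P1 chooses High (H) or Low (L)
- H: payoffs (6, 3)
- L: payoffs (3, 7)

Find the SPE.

SPE: (E, A, H); Outcome (6, 3)

Work:
Stage 3: P1 chooses H (6 vs 3)
Stage 2: P2: F->1, A->3 (anticipating H). Choose A
Stage 1: P1: O->3, E->6 (anticipating A, H). Choose E
SPE path: E -> A -> H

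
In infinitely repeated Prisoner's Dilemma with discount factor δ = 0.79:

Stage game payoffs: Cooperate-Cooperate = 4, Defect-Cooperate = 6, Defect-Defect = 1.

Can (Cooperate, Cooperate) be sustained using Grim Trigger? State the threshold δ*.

δ* = 0.4; since δ = 0.79 ≥ 0.4, cooperation can be sustained

Work:
For Grim Trigger:
Cooperate forever: 4/(1-δ)
Defect then punished: 6 + 1·δ/(1-δ)
Need: 4/(1-δ) ≥ 6 + 1·δ/(1-δ)
Solving: δ ≥ (T-R)/(T-P) = (6-4)/(6-1) = 0.4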